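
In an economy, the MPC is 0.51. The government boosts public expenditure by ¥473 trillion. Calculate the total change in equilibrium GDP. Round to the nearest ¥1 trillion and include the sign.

Spending multiplier = 1/(1 − MPC) = 1/(1 − 0.51) = 1/0.49 ≈ 2.041.
ΔY = k × ΔG = (+¥473 trillion) / 0.49 ≈ +¥965 trillion.

+¥965 trillion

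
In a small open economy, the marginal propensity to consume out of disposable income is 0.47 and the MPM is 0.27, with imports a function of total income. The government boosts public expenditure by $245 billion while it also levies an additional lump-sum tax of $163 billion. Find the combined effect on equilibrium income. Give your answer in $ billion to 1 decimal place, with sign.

Expenditure multiplier = 1/(1 − c + m) = 1/(1 − 0.47 + 0.27) = 1/0.8 = 1.25.
ΔG contributes k·ΔG = (+$245 billion) / 0.8 ≈ +$306.3 billion.
ΔT of +$163 billion changes first-round spending by −c·ΔT = −$76.61 billion, contributing k·(−c·ΔT) = (−$76.61 billion) / 0.8 ≈ −$95.8 billion.
Net ΔY = k(ΔG − c·ΔT) = (+$168.39 billion) / 0.8 ≈ +$210.5 billion.

+$210.5 billion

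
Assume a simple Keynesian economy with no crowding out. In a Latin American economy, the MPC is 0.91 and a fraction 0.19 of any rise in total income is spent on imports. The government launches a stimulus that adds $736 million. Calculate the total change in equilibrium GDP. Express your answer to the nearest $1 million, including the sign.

+$2,629 million

Government-spending multiplier = 1/(1 − c + m) = 1/(1 − 0.91 + 0.19) = 1/0.28 ≈ 3.571.
ΔY = k × ΔG = (+$736 million) / 0.28 ≈ +$2,629 million.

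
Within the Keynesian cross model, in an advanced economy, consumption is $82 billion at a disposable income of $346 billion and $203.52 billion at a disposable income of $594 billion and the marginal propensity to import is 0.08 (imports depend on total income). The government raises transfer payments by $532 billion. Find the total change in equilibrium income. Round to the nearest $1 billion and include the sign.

MPC = ΔC/ΔYd = (203.52 − 82)/(594 − 346) = 121.52/248 = 0.49.
The transfer change shifts disposable income by +$532 billion, so first-round consumption changes by c·ΔTR = 0.49 × (+$532 billion) = +$260.68 billion.
Expenditure multiplier = 1/(1 − c + m) = 1/(1 − 0.49 + 0.08) = 1/0.59 ≈ 1.695.
The transfer multiplier is c × k ≈ 0.831, so ΔY = k × (c·ΔTR) = (+$260.68 billion) / 0.59 ≈ +$442 billion.

+$442 billion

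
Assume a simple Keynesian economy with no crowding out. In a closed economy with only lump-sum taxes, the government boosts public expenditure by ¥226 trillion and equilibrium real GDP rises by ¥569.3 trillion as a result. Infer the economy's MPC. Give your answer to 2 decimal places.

0.60

Implied spending multiplier k = ΔY/ΔG = 569.3/226 ≈ 2.519.
Since k = 1/(1 − MPC), MPC = 1 − 1/k = 1 − ΔG/ΔY = 1 − 226/569.3 ≈ 0.60.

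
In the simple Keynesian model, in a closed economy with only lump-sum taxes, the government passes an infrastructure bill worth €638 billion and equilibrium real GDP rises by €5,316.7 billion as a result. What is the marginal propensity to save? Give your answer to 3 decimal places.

Implied spending multiplier k = ΔY/ΔG = 5,316.7/638 ≈ 8.3334.
Since k = 1/(1 − MPC), MPC = 1 − 1/k = 1 − ΔG/ΔY = 1 − 638/5,316.7 ≈ 0.880.
MPS = 1 − MPC = 0.120.

0.120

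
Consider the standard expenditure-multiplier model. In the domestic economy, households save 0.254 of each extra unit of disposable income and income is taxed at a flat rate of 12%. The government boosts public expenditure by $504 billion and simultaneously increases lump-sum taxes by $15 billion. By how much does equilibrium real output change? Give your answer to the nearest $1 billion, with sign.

+$1,435 billion

MPC = 1 − MPS = 1 − 0.254 = 0.746.
Expenditure multiplier = 1/(1 − c(1−t)) = 1/(1 − 0.746×0.88) = 1/0.34352 ≈ 2.911.
ΔG contributes k·ΔG = (+$504 billion) / 0.34352 ≈ +$1,467.2 billion.
ΔT of +$15 billion changes first-round spending by −c·ΔT = −$11.19 billion, contributing k·(−c·ΔT) = (−$11.19 billion) / 0.34352 ≈ −$32.6 billion.
Net ΔY = k(ΔG − c·ΔT) = (+$492.81 billion) / 0.34352 ≈ +$1,435 billion.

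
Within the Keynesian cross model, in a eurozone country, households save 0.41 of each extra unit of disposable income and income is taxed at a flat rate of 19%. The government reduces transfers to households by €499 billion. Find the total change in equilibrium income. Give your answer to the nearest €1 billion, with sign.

−€564 billion

MPC = 1 − MPS = 1 − 0.41 = 0.59.
The transfer change shifts disposable income by −€499 billion, so first-round consumption changes by c·ΔTR = 0.59 × (−€499 billion) = −€294.41 billion.
Expenditure multiplier = 1/(1 − c(1−t)) = 1/(1 − 0.59×0.81) = 1/0.5221 ≈ 1.915.
The transfer multiplier is c × k ≈ 1.13, so ΔY = k × (c·ΔTR) = (−€294.41 billion) / 0.5221 ≈ −€564 billion.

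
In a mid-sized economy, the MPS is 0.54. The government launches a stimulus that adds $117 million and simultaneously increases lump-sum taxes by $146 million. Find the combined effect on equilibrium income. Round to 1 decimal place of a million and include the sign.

+$92.3 million

MPC = 1 − MPS = 1 − 0.54 = 0.46.
Expenditure multiplier = 1/(1 − MPC) = 1/(1 − 0.46) = 1/0.54 ≈ 1.852.
ΔG contributes k·ΔG = (+$117 million) / 0.54 ≈ +$216.7 million.
ΔT of +$146 million changes first-round spending by −c·ΔT = −$67.16 million, contributing k·(−c·ΔT) = (−$67.16 million) / 0.54 ≈ −$124.4 million.
Net ΔY = k(ΔG − c·ΔT) = (+$49.84 million) / 0.54 ≈ +$92.3 million.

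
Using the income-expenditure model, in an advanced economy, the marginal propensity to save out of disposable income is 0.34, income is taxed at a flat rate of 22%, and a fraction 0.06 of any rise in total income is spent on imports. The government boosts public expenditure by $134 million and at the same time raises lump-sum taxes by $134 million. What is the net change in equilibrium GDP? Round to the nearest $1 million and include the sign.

MPC = 1 − MPS = 1 − 0.34 = 0.66.
Expenditure multiplier = 1/(1 − c(1−t) + m) = 1/(1 − 0.66×0.78 + 0.06) = 1/0.5452 ≈ 1.834.
ΔG contributes k·ΔG = (+$134 million) / 0.5452 ≈ +$245.8 million.
ΔT of +$134 million changes first-round spending by −c·ΔT = −$88.44 million, contributing k·(−c·ΔT) = (−$88.44 million) / 0.5452 ≈ −$162.2 million.
Net ΔY = k(ΔG − c·ΔT) = (+$45.56 million) / 0.5452 ≈ +$84 million.

+$84 million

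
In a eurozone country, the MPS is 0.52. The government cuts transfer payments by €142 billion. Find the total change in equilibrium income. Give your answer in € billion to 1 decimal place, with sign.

MPC = 1 − MPS = 1 − 0.52 = 0.48.
The transfer change shifts disposable income by −€142 billion, so first-round consumption changes by c·ΔTR = 0.48 × (−€142 billion) = −€68.16 billion.
Expenditure multiplier = 1/(1 − MPC) = 1/(1 − 0.48) = 1/0.52 ≈ 1.923.
The transfer multiplier is c × k ≈ 0.923, so ΔY = k × (c·ΔTR) = (−€68.16 billion) / 0.52 ≈ −€131.1 billion.

−€131.1 billion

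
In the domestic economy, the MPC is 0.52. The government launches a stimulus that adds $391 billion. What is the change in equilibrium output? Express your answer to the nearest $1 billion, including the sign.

Government-spending multiplier = 1/(1 − MPC) = 1/(1 − 0.52) = 1/0.48 ≈ 2.083.
ΔY = k × ΔG = (+$391 billion) / 0.48 ≈ +$815 billion.

+$815 billion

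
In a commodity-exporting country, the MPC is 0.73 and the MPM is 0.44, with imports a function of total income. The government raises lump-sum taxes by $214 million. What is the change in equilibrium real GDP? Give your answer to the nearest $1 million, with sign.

−$220 million

A lump-sum tax change of +$214 million shifts disposable income by −$214 million; first-round consumption changes by −c × ΔT = −0.73 × (+$214 million) = −$156.22 million.
Expenditure multiplier = 1/(1 − c + m) = 1/(1 − 0.73 + 0.44) = 1/0.71 ≈ 1.408.
The tax multiplier is −c × k ≈ −1.028, so ΔY = k × (−c·ΔT) = (−$156.22 million) / 0.71 ≈ −$220 million.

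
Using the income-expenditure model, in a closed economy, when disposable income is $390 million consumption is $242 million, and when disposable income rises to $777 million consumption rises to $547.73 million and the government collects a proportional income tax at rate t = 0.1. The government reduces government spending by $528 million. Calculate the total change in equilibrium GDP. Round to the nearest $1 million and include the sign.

MPC = ΔC/ΔYd = (547.73 − 242)/(777 − 390) = 305.73/387 = 0.79.
Spending multiplier = 1/(1 − c(1−t)) = 1/(1 − 0.79×0.9) = 1/0.289 ≈ 3.46.
ΔY = k × ΔG = (−$528 million) / 0.289 ≈ −$1,827 million.

−$1,827 million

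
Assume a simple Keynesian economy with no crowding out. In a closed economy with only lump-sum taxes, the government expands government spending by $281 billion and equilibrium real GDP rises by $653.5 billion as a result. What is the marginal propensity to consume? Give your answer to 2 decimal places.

0.57

Implied spending multiplier k = ΔY/ΔG = 653.5/281 ≈ 2.3256.
Since k = 1/(1 − MPC), MPC = 1 − 1/k = 1 − ΔG/ΔY = 1 − 281/653.5 ≈ 0.57.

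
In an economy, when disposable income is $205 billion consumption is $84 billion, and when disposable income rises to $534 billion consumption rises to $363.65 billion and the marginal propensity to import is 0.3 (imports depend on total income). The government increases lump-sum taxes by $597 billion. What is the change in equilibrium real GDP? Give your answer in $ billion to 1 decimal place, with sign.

−$1,127.7 billion

MPC = ΔC/ΔYd = (363.65 − 84)/(534 − 205) = 279.65/329 = 0.85.
A lump-sum tax change of +$597 billion shifts disposable income by −$597 billion; first-round consumption changes by −c × ΔT = −0.85 × (+$597 billion) = −$507.45 billion.
Expenditure multiplier = 1/(1 − c + m) = 1/(1 − 0.85 + 0.3) = 1/0.45 ≈ 2.222.
The tax multiplier is −c × k ≈ −1.889, so ΔY = k × (−c·ΔT) = (−$507.45 billion) / 0.45 ≈ −$1,127.7 billion.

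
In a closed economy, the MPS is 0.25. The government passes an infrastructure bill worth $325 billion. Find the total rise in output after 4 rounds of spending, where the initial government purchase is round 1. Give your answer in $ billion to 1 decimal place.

MPC = 1 − MPS = 1 − 0.25 = 0.75.
Round 1 adds ΔG = $325 billion; each later round is MPC = 0.75 times the previous.
After 4 rounds: 325 + 243.75 + 182.8125 + 137.109375 = ΔG·(1 − c^4)/(1 − c) = 325 × (1 − 0.31640625)/0.25 ≈ $888.7 billion.

$888.7 billion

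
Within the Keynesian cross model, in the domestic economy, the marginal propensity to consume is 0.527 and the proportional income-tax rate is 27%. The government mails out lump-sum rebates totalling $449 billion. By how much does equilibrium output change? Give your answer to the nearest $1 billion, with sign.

A lump-sum tax change of −$449 billion shifts disposable income by +$449 billion; first-round consumption changes by −c × ΔT = −0.527 × (−$449 billion) = +$236.623 billion.
Expenditure multiplier = 1/(1 − c(1−t)) = 1/(1 − 0.527×0.73) = 1/0.61529 ≈ 1.625.
The tax multiplier is −c × k ≈ −0.857, so ΔY = k × (−c·ΔT) = (+$236.623 billion) / 0.61529 ≈ +$385 billion.

+$385 billion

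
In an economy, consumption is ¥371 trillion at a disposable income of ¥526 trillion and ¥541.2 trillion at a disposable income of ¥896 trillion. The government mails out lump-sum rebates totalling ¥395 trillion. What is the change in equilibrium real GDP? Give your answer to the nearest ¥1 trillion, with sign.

+¥336 trillion

MPC = ΔC/ΔYd = (541.2 − 371)/(896 − 526) = 170.2/370 = 0.46.
A lump-sum tax change of −¥395 trillion shifts disposable income by +¥395 trillion; first-round consumption changes by −c × ΔT = −0.46 × (−¥395 trillion) = +¥181.7 trillion.
Expenditure multiplier = 1/(1 − MPC) = 1/(1 − 0.46) = 1/0.54 ≈ 1.852.
The tax multiplier is −c × k ≈ −0.852, so ΔY = k × (−c·ΔT) = (+¥181.7 trillion) / 0.54 ≈ +¥336 trillion.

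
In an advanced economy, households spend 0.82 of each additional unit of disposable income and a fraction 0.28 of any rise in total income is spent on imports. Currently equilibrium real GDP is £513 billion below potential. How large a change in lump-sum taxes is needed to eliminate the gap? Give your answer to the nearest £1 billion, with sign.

Spending multiplier = 1/(1 − c + m) = 1/(1 − 0.82 + 0.28) = 1/0.46 ≈ 2.174.
Tax multiplier = −c·k = −0.82/0.46 ≈ −1.783. Need ΔY = +£513 billion, so ΔT = ΔY/(−c·k) = −(+£513 billion) × 0.46 / 0.82 ≈ −£288 billion.
The government should cut lump-sum taxes by £288 billion.

−£288 billion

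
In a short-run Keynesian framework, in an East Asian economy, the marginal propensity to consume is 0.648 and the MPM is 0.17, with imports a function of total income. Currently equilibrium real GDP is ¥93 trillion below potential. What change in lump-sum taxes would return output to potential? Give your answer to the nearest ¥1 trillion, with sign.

Spending multiplier = 1/(1 − c + m) = 1/(1 − 0.648 + 0.17) = 1/0.522 ≈ 1.916.
Tax multiplier = −c·k = −0.648/0.522 ≈ −1.241. Need ΔY = +¥93 trillion, so ΔT = ΔY/(−c·k) = −(+¥93 trillion) × 0.522 / 0.648 ≈ −¥75 trillion.
The government should cut lump-sum taxes by ¥75 trillion.

−¥75 trillion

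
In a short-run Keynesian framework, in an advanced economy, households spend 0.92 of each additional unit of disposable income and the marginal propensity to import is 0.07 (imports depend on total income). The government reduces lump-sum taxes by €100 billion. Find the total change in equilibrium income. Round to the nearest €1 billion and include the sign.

+€613 billion

A lump-sum tax change of −€100 billion shifts disposable income by +€100 billion; first-round consumption changes by −c × ΔT = −0.92 × (−€100 billion) = +€92 billion.
Expenditure multiplier = 1/(1 − c + m) = 1/(1 − 0.92 + 0.07) = 1/0.15 ≈ 6.667.
The tax multiplier is −c × k ≈ −6.133, so ΔY = k × (−c·ΔT) = (+€92 billion) / 0.15 ≈ +€613 billion.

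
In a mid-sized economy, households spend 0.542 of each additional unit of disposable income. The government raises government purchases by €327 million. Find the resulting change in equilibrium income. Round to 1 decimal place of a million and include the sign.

+€714.0 million

Spending multiplier = 1/(1 − MPC) = 1/(1 − 0.542) = 1/0.458 ≈ 2.183.
ΔY = k × ΔG = (+€327 million) / 0.458 ≈ +€714 million.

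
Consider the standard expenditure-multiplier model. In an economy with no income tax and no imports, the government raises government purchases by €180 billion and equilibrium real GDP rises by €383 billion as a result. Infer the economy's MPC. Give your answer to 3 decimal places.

Implied spending multiplier k = ΔY/ΔG = 383/180 ≈ 2.1278.
Since k = 1/(1 − MPC), MPC = 1 − 1/k = 1 − ΔG/ΔY = 1 − 180/383 ≈ 0.530.

0.530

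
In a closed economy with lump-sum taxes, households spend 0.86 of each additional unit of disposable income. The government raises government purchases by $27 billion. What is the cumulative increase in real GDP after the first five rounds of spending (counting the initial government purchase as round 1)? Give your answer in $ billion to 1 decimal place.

Round 1 adds ΔG = $27 billion; each later round is MPC = 0.86 times the previous.
After 5 rounds: 27 + 23.22 + 19.9692 + 17.173512 + 14.76922032 = ΔG·(1 − c^5)/(1 − c) = 27 × (1 − 0.4704270176)/0.14 ≈ $102.1 billion.

$102.1 billion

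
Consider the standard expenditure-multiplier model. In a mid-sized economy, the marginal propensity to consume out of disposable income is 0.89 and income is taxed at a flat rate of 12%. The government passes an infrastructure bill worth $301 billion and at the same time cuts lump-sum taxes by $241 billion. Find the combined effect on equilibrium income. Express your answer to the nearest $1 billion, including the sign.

+$2,378 billion

Expenditure multiplier = 1/(1 − c(1−t)) = 1/(1 − 0.89×0.88) = 1/0.2168 ≈ 4.613.
ΔG contributes k·ΔG = (+$301 billion) / 0.2168 ≈ +$1,388.4 billion.
ΔT of −$241 billion changes first-round spending by −c·ΔT = +$214.49 billion, contributing k·(−c·ΔT) = (+$214.49 billion) / 0.2168 ≈ +$989.3 billion.
Net ΔY = k(ΔG − c·ΔT) = (+$515.49 billion) / 0.2168 ≈ +$2,378 billion.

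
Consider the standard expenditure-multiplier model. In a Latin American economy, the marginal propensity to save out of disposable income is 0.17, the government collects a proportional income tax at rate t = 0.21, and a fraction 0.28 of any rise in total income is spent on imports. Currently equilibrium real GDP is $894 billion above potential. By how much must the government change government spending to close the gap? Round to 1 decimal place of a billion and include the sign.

MPC = 1 − MPS = 1 − 0.17 = 0.83.
Spending multiplier = 1/(1 − c(1−t) + m) = 1/(1 − 0.83×0.79 + 0.28) = 1/0.6243 ≈ 1.602.
Need ΔY = −$894 billion, so ΔG = ΔY/k = (−$894 billion) × 0.6243 ≈ −$558.1 billion.
The government should cut government spending by $558.1 billion.

−$558.1 billion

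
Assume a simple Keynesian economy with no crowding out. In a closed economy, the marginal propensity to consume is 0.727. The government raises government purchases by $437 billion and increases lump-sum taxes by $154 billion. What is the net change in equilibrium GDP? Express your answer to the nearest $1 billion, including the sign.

+$1,191 billion

Expenditure multiplier = 1/(1 − MPC) = 1/(1 − 0.727) = 1/0.273 ≈ 3.663.
ΔG contributes k·ΔG = (+$437 billion) / 0.273 ≈ +$1,600.7 billion.
ΔT of +$154 billion changes first-round spending by −c·ΔT = −$111.958 billion, contributing k·(−c·ΔT) = (−$111.958 billion) / 0.273 ≈ −$410.1 billion.
Net ΔY = k(ΔG − c·ΔT) = (+$325.042 billion) / 0.273 ≈ +$1,191 billion.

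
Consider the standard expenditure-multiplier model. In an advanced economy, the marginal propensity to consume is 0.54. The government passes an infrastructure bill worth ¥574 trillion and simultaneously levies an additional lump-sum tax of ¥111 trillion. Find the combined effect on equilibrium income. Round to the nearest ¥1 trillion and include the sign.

+¥1,118 trillion

Expenditure multiplier = 1/(1 − MPC) = 1/(1 − 0.54) = 1/0.46 ≈ 2.174.
ΔG contributes k·ΔG = (+¥574 trillion) / 0.46 ≈ +¥1,247.8 trillion.
ΔT of +¥111 trillion changes first-round spending by −c·ΔT = −¥59.94 trillion, contributing k·(−c·ΔT) = (−¥59.94 trillion) / 0.46 ≈ −¥130.3 trillion.
Net ΔY = k(ΔG − c·ΔT) = (+¥514.06 trillion) / 0.46 ≈ +¥1,118 trillion.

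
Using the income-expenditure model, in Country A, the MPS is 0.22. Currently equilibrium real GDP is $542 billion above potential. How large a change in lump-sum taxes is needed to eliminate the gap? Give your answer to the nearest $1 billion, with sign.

+$153 billion

MPC = 1 − MPS = 1 − 0.22 = 0.78.
Spending multiplier = 1/(1 − MPC) = 1/(1 − 0.78) = 1/0.22 ≈ 4.545.
Tax multiplier = −c·k = −0.78/0.22 ≈ −3.545. Need ΔY = −$542 billion, so ΔT = ΔY/(−c·k) = −(−$542 billion) × 0.22 / 0.78 ≈ +$153 billion.
The government should raise lump-sum taxes by $153 billion.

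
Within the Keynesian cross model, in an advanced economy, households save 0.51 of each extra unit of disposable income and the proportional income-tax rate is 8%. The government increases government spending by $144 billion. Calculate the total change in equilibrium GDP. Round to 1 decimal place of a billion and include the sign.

+$262.2 billion

MPC = 1 − MPS = 1 − 0.51 = 0.49.
Expenditure multiplier = 1/(1 − c(1−t)) = 1/(1 − 0.49×0.92) = 1/0.5492 ≈ 1.821.
ΔY = k × ΔG = (+$144 billion) / 0.5492 ≈ +$262.2 billion.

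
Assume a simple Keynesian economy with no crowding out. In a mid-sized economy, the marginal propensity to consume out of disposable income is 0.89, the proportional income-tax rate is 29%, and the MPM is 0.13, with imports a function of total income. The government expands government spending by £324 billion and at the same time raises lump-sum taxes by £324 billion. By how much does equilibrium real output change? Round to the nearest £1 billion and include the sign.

+£72 billion

Expenditure multiplier = 1/(1 − c(1−t) + m) = 1/(1 − 0.89×0.71 + 0.13) = 1/0.4981 ≈ 2.008.
ΔG contributes k·ΔG = (+£324 billion) / 0.4981 ≈ +£650.5 billion.
ΔT of +£324 billion changes first-round spending by −c·ΔT = −£288.36 billion, contributing k·(−c·ΔT) = (−£288.36 billion) / 0.4981 ≈ −£578.9 billion.
Net ΔY = k(ΔG − c·ΔT) = (+£35.64 billion) / 0.4981 ≈ +£72 billion.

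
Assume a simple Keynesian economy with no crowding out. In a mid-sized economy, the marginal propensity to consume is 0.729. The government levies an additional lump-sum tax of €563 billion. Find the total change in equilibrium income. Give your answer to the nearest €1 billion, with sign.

−€1,514 billion

A lump-sum tax change of +€563 billion shifts disposable income by −€563 billion; first-round consumption changes by −c × ΔT = −0.729 × (+€563 billion) = −€410.427 billion.
Expenditure multiplier = 1/(1 − MPC) = 1/(1 − 0.729) = 1/0.271 ≈ 3.69.
The tax multiplier is −c × k ≈ −2.69, so ΔY = k × (−c·ΔT) = (−€410.427 billion) / 0.271 ≈ −€1,514 billion.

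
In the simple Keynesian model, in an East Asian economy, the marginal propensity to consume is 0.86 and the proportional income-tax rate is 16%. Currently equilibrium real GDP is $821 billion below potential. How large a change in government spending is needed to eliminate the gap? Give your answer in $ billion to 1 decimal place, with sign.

+$227.9 billion

Spending multiplier = 1/(1 − c(1−t)) = 1/(1 − 0.86×0.84) = 1/0.2776 ≈ 3.602.
Need ΔY = +$821 billion, so ΔG = ΔY/k = (+$821 billion) × 0.2776 ≈ +$227.9 billion.
The government should increase government spending by $227.9 billion.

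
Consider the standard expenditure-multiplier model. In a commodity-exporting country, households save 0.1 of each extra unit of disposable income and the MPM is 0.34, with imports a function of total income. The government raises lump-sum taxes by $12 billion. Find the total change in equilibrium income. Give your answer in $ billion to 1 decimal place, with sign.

MPC = 1 − MPS = 1 − 0.1 = 0.9.
A lump-sum tax change of +$12 billion shifts disposable income by −$12 billion; first-round consumption changes by −c × ΔT = −0.9 × (+$12 billion) = −$10.8 billion.
Expenditure multiplier = 1/(1 − c + m) = 1/(1 − 0.9 + 0.34) = 1/0.44 ≈ 2.273.
The tax multiplier is −c × k ≈ −2.045, so ΔY = k × (−c·ΔT) = (−$10.8 billion) / 0.44 ≈ −$24.5 billion.

−$24.5 billion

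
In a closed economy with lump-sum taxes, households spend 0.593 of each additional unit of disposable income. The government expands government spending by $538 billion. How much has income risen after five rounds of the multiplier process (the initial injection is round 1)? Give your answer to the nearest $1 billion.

$1,225 billion

Round 1 adds ΔG = $538 billion; each later round is MPC = 0.593 times the previous.
After 5 rounds: 538 + 319.034 + 189.187162 + 112.187987066 + 66.527476330138 = ΔG·(1 − c^5)/(1 − c) = 538 × (1 − 0.073328612386193)/0.407 ≈ $1,225 billion.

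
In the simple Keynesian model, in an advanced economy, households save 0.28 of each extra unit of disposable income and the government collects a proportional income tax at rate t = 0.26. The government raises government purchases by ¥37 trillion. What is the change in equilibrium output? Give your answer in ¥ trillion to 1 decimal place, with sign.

MPC = 1 − MPS = 1 − 0.28 = 0.72.
Spending multiplier = 1/(1 − c(1−t)) = 1/(1 − 0.72×0.74) = 1/0.4672 ≈ 2.14.
ΔY = k × ΔG = (+¥37 trillion) / 0.4672 ≈ +¥79.2 trillion.

+¥79.2 trillion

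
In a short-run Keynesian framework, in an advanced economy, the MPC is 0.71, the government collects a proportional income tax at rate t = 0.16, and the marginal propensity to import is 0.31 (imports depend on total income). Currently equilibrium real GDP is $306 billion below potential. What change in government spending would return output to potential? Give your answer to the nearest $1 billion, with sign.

Spending multiplier = 1/(1 − c(1−t) + m) = 1/(1 − 0.71×0.84 + 0.31) = 1/0.7136 ≈ 1.401.
Need ΔY = +$306 billion, so ΔG = ΔY/k = (+$306 billion) × 0.7136 ≈ +$218 billion.
The government should increase government spending by $218 billion.

+$218 billion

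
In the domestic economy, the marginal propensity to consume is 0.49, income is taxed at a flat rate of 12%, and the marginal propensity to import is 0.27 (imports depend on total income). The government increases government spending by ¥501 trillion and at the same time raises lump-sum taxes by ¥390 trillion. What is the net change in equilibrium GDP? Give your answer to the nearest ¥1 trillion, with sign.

Expenditure multiplier = 1/(1 − c(1−t) + m) = 1/(1 − 0.49×0.88 + 0.27) = 1/0.8388 ≈ 1.192.
ΔG contributes k·ΔG = (+¥501 trillion) / 0.8388 ≈ +¥597.3 trillion.
ΔT of +¥390 trillion changes first-round spending by −c·ΔT = −¥191.1 trillion, contributing k·(−c·ΔT) = (−¥191.1 trillion) / 0.8388 ≈ −¥227.8 trillion.
Net ΔY = k(ΔG − c·ΔT) = (+¥309.9 trillion) / 0.8388 ≈ +¥369 trillion.

+¥369 trillion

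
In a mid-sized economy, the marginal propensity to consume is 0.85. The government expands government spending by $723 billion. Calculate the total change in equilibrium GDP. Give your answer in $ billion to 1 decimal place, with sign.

Spending multiplier = 1/(1 − MPC) = 1/(1 − 0.85) = 1/0.15 ≈ 6.667.
ΔY = k × ΔG = (+$723 billion) / 0.15 = +$4,820 billion.

+$4,820.0 billion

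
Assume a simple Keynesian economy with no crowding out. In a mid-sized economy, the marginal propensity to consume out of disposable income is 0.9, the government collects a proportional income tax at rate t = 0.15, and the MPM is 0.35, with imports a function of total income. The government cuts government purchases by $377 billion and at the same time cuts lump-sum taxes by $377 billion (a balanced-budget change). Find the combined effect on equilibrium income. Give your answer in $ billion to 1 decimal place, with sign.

−$64.4 billion

Expenditure multiplier = 1/(1 − c(1−t) + m) = 1/(1 − 0.9×0.85 + 0.35) = 1/0.585 ≈ 1.709.
ΔG contributes k·ΔG = (−$377 billion) / 0.585 ≈ −$644.4 billion.
ΔT of −$377 billion changes first-round spending by −c·ΔT = +$339.3 billion, contributing k·(−c·ΔT) = (+$339.3 billion) / 0.585 = +$580 billion.
Net ΔY = k(ΔG − c·ΔT) = (−$37.7 billion) / 0.585 ≈ −$64.4 billion.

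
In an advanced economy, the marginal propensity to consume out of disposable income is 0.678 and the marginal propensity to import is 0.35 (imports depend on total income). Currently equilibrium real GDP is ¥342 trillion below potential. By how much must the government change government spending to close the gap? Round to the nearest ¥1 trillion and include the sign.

Spending multiplier = 1/(1 − c + m) = 1/(1 − 0.678 + 0.35) = 1/0.672 ≈ 1.488.
Need ΔY = +¥342 trillion, so ΔG = ΔY/k = (+¥342 trillion) × 0.672 ≈ +¥230 trillion.
The government should increase government spending by ¥230 trillion.

+¥230 trillion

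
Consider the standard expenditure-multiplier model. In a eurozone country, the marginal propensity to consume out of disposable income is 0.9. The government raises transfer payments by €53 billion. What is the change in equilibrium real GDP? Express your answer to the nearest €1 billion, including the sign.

The transfer change shifts disposable income by +€53 billion, so first-round consumption changes by c·ΔTR = 0.9 × (+€53 billion) = +€47.7 billion.
Expenditure multiplier = 1/(1 − MPC) = 1/(1 − 0.9) = 1/0.1 = 10.
The transfer multiplier is c × k = 9, so ΔY = k × (c·ΔTR) = (+€47.7 billion) / 0.1 = +€477 billion.

+€477 billion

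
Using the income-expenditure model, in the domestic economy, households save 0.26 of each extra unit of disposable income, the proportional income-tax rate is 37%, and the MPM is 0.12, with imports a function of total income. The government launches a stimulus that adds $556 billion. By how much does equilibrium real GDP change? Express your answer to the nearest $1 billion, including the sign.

MPC = 1 − MPS = 1 − 0.26 = 0.74.
Expenditure multiplier = 1/(1 − c(1−t) + m) = 1/(1 − 0.74×0.63 + 0.12) = 1/0.6538 ≈ 1.53.
ΔY = k × ΔG = (+$556 billion) / 0.6538 ≈ +$850 billion.

+$850 billion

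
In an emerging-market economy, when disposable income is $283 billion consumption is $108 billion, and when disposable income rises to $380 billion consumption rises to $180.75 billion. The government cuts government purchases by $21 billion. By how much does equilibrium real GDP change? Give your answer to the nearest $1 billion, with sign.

MPC = ΔC/ΔYd = (180.75 − 108)/(380 − 283) = 72.75/97 = 0.75.
Expenditure multiplier = 1/(1 − MPC) = 1/(1 − 0.75) = 1/0.25 = 4.
ΔY = k × ΔG = (−$21 billion) / 0.25 = −$84 billion.

−$84 billion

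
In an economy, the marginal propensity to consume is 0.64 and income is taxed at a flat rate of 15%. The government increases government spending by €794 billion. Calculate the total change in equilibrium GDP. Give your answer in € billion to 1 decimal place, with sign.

+€1,741.2 billion

Expenditure multiplier = 1/(1 − c(1−t)) = 1/(1 − 0.64×0.85) = 1/0.456 ≈ 2.193.
ΔY = k × ΔG = (+€794 billion) / 0.456 ≈ +€1,741.2 billion.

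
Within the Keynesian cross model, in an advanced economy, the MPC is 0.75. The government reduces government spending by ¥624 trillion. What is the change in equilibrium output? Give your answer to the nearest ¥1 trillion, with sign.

Government-spending multiplier = 1/(1 − MPC) = 1/(1 − 0.75) = 1/0.25 = 4.
ΔY = k × ΔG = (−¥624 trillion) / 0.25 = −¥2,496 trillion.

−¥2,496 trillion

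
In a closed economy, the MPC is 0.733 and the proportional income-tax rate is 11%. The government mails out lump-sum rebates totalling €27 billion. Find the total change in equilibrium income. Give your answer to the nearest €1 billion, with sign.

A lump-sum tax change of −€27 billion shifts disposable income by +€27 billion; first-round consumption changes by −c × ΔT = −0.733 × (−€27 billion) = +€19.791 billion.
Expenditure multiplier = 1/(1 − c(1−t)) = 1/(1 − 0.733×0.89) = 1/0.34763 ≈ 2.877.
The tax multiplier is −c × k ≈ −2.109, so ΔY = k × (−c·ΔT) = (+€19.791 billion) / 0.34763 ≈ +€57 billion.

+€57 billion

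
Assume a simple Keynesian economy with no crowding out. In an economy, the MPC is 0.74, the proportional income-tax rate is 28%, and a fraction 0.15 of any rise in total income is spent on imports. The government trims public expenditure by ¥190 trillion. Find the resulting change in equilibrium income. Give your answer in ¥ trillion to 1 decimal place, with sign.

Spending multiplier = 1/(1 − c(1−t) + m) = 1/(1 − 0.74×0.72 + 0.15) = 1/0.6172 ≈ 1.62.
ΔY = k × ΔG = (−¥190 trillion) / 0.6172 ≈ −¥307.8 trillion.

−¥307.8 trillion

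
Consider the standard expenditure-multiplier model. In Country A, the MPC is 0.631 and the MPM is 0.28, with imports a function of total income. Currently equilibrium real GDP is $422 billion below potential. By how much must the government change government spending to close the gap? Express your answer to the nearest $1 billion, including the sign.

+$274 billion

Spending multiplier = 1/(1 − c + m) = 1/(1 − 0.631 + 0.28) = 1/0.649 ≈ 1.541.
Need ΔY = +$422 billion, so ΔG = ΔY/k = (+$422 billion) × 0.649 ≈ +$274 billion.
The government should increase government spending by $274 billion.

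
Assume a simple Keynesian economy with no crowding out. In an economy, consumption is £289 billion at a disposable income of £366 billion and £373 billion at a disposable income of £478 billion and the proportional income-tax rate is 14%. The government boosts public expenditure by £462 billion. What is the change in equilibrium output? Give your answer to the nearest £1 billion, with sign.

MPC = ΔC/ΔYd = (373 − 289)/(478 − 366) = 84/112 = 0.75.
Expenditure multiplier = 1/(1 − c(1−t)) = 1/(1 − 0.75×0.86) = 1/0.355 ≈ 2.817.
ΔY = k × ΔG = (+£462 billion) / 0.355 ≈ +£1,301 billion.

+£1,301 billion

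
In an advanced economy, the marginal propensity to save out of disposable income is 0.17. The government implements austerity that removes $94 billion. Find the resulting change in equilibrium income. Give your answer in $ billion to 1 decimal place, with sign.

MPC = 1 − MPS = 1 − 0.17 = 0.83.
Government-spending multiplier = 1/(1 − MPC) = 1/(1 − 0.83) = 1/0.17 ≈ 5.882.
ΔY = k × ΔG = (−$94 billion) / 0.17 ≈ −$552.9 billion.

−$552.9 billion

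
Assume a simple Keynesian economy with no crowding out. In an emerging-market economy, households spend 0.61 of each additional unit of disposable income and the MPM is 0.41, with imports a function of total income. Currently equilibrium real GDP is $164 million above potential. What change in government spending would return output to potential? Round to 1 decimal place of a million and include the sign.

−$131.2 million

Spending multiplier = 1/(1 − c + m) = 1/(1 − 0.61 + 0.41) = 1/0.8 = 1.25.
Need ΔY = −$164 million, so ΔG = ΔY/k = (−$164 million) × 0.8 = −$131.2 million.
The government should cut government spending by $131.2 million.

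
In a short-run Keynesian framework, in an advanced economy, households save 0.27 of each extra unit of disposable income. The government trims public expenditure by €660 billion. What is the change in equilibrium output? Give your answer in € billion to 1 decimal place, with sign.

MPC = 1 − MPS = 1 − 0.27 = 0.73.
Spending multiplier = 1/(1 − MPC) = 1/(1 − 0.73) = 1/0.27 ≈ 3.704.
ΔY = k × ΔG = (−€660 billion) / 0.27 ≈ −€2,444.4 billion.

−€2,444.4 billion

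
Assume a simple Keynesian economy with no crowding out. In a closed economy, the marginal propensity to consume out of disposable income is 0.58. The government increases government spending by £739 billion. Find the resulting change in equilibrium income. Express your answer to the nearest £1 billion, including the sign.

Government-spending multiplier = 1/(1 − MPC) = 1/(1 − 0.58) = 1/0.42 ≈ 2.381.
ΔY = k × ΔG = (+£739 billion) / 0.42 ≈ +£1,760 billion.

+£1,760 billion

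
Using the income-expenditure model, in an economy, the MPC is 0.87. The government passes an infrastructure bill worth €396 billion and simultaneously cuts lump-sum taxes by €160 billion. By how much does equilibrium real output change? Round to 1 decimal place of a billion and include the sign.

+€4,116.9 billion

Expenditure multiplier = 1/(1 − MPC) = 1/(1 − 0.87) = 1/0.13 ≈ 7.692.
ΔG contributes k·ΔG = (+€396 billion) / 0.13 ≈ +€3,046.2 billion.
ΔT of −€160 billion changes first-round spending by −c·ΔT = +€139.2 billion, contributing k·(−c·ΔT) = (+€139.2 billion) / 0.13 ≈ +€1,070.8 billion.
Net ΔY = k(ΔG − c·ΔT) = (+€535.2 billion) / 0.13 ≈ +€4,116.9 billion.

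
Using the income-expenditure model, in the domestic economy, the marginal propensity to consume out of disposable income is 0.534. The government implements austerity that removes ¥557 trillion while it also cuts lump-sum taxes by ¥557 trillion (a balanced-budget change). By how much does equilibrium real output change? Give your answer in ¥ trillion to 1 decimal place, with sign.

Expenditure multiplier = 1/(1 − MPC) = 1/(1 − 0.534) = 1/0.466 ≈ 2.146.
ΔG contributes k·ΔG = (−¥557 trillion) / 0.466 ≈ −¥1,195.3 trillion.
ΔT of −¥557 trillion changes first-round spending by −c·ΔT = +¥297.438 trillion, contributing k·(−c·ΔT) = (+¥297.438 trillion) / 0.466 ≈ +¥638.3 trillion.
With ΔG = ΔT and no other leakages, the balanced-budget multiplier is 1, so ΔY = ΔG = −¥557 trillion.

−¥557.0 trillion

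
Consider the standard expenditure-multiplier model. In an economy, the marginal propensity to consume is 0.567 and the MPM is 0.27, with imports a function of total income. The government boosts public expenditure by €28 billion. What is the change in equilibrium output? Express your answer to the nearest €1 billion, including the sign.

+€40 billion

Expenditure multiplier = 1/(1 − c + m) = 1/(1 − 0.567 + 0.27) = 1/0.703 ≈ 1.422.
ΔY = k × ΔG = (+€28 billion) / 0.703 ≈ +€40 billion.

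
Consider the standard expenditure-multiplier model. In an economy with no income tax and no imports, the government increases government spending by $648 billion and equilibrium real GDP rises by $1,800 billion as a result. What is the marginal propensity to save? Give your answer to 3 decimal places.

Implied spending multiplier k = ΔY/ΔG = 1,800/648 ≈ 2.7778.
Since k = 1/(1 − MPC), MPC = 1 − 1/k = 1 − ΔG/ΔY = 1 − 648/1,800 = 0.640.
MPS = 1 − MPC = 0.360.

0.360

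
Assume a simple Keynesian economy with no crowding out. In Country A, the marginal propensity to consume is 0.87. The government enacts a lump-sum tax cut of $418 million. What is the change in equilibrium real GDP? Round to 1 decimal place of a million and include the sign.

+$2,797.4 million

A lump-sum tax change of −$418 million shifts disposable income by +$418 million; first-round consumption changes by −c × ΔT = −0.87 × (−$418 million) = +$363.66 million.
Expenditure multiplier = 1/(1 − MPC) = 1/(1 − 0.87) = 1/0.13 ≈ 7.692.
The tax multiplier is −c × k ≈ −6.692, so ΔY = k × (−c·ΔT) = (+$363.66 million) / 0.13 ≈ +$2,797.4 million.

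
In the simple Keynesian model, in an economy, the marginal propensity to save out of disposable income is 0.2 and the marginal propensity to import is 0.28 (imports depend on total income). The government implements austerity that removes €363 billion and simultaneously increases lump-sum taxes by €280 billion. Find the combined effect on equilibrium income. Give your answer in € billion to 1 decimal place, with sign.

−€1,222.9 billion

MPC = 1 − MPS = 1 − 0.2 = 0.8.
Expenditure multiplier = 1/(1 − c + m) = 1/(1 − 0.8 + 0.28) = 1/0.48 ≈ 2.083.
ΔG contributes k·ΔG = (−€363 billion) / 0.48 ≈ −€756.3 billion.
ΔT of +€280 billion changes first-round spending by −c·ΔT = −€224 billion, contributing k·(−c·ΔT) = (−€224 billion) / 0.48 ≈ −€466.7 billion.
Net ΔY = k(ΔG − c·ΔT) = (−€587 billion) / 0.48 ≈ −€1,222.9 billion.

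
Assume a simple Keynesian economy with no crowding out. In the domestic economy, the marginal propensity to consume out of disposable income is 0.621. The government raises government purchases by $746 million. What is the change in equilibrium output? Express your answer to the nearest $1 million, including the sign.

Spending multiplier = 1/(1 − MPC) = 1/(1 − 0.621) = 1/0.379 ≈ 2.639.
ΔY = k × ΔG = (+$746 million) / 0.379 ≈ +$1,968 million.

+$1,968 million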